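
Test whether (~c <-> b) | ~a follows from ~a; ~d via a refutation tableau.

Initial set: {~a; ~d; ~((~c <-> b) | ~a)}.
~((~c <-> b) | ~a): α-rule — add ~(~c <-> b), ~~a.
× closes — contains both a and ~a.
All 1 branch closes.
Every branch closed, so the premises entail the conclusion.

Yes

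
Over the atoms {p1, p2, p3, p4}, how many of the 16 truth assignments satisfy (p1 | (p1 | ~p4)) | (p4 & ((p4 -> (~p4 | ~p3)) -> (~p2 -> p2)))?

15

Initial set: {((p1 | (p1 | ~p4)) | (p4 & ((p4 -> (~p4 | ~p3)) -> (~p2 -> p2))))}.
((p1 | (p1 | ~p4)) | (p4 & ((p4 -> (~p4 | ~p3)) -> (~p2 -> p2)))): β-rule — branch into (p1 | (p1 | ~p4))  //  (p4 & ((p4 -> (~p4 | ~p3)) -> (~p2 -> p2))).
  branch 1 (add (p1 | (p1 | ~p4))):
    (p1 | (p1 | ~p4)): β-rule — branch into p1  //  (p1 | ~p4).
      branch 1.1 (add p1):
        ○ open, literals {p1=true}.
      branch 1.2 (add (p1 | ~p4)):
        (p1 | ~p4): β-rule — branch into p1  //  ~p4.
          branch 1.2.1 (add p1):
            ○ open, literals {p1=true}.
          branch 1.2.2 (add ~p4):
            ○ open, literals {p4=false}.
  branch 2 (add (p4 & ((p4 -> (~p4 | ~p3)) -> (~p2 -> p2)))):
    (p4 & ((p4 -> (~p4 | ~p3)) -> (~p2 -> p2))): α-rule — add p4, ((p4 -> (~p4 | ~p3)) -> (~p2 -> p2)).
    ((p4 -> (~p4 | ~p3)) -> (~p2 -> p2)): β-rule — branch into ~(p4 -> (~p4 | ~p3))  //  (~p2 -> p2).
      branch 2.1 (add ~(p4 -> (~p4 | ~p3))):
        ~(p4 -> (~p4 | ~p3)): α-rule — add p4, ~(~p4 | ~p3).
        ~(~p4 | ~p3): α-rule — add ~~p4, ~~p3.
        ○ open, literals {p3=true, p4=true}.
      branch 2.2 (add (~p2 -> p2)):
        (~p2 -> p2): β-rule — branch into ~~p2  //  p2.
          branch 2.2.1 (add ~~p2):
            ○ open, literals {p2=true, p4=true}.
          branch 2.2.2 (add p2):
            ○ open, literals {p2=true, p4=true}.
0 branches closed, 6 open.
Each open branch fixes some atoms; the unmentioned ones are free. Counting distinct full assignments: branch {p1=true} (p2, p3, p4) contributes 8 new; branch {p1=true} (p2, p3, p4) contributes 0 new; branch {p4=false} (p1, p2, p3) contributes 4 new; branch {p3=true, p4=true} (p1, p2) contributes 2 new; branch {p2=true, p4=true} (p1, p3) contributes 1 new; branch {p2=true, p4=true} (p1, p3) contributes 0 new. Total: 15.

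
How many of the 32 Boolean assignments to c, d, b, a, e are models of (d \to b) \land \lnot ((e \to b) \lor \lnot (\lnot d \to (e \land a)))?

Initial set: {((d \to b) \land \lnot ((e \to b) \lor \lnot (\lnot d \to (e \land a))))}.
((d \to b) \land \lnot ((e \to b) \lor \lnot (\lnot d \to (e \land a)))): α-rule — add (d \to b), \lnot ((e \to b) \lor \lnot (\lnot d \to (e \land a))).
\lnot ((e \to b) \lor \lnot (\lnot d \to (e \land a))): α-rule — add \lnot (e \to b), \lnot \lnot (\lnot d \to (e \land a)).
\lnot (e \to b): α-rule — add e, \lnot b.
(d \to b): β-rule — branch into \lnot d  //  b.
  branch 1 (add \lnot d):
    \lnot \lnot (\lnot d \to (e \land a)): β-rule — branch into \lnot \lnot d  //  (e \land a).
      branch 1.1 (add \lnot \lnot d):
        × closes — contains both d and \lnot d.
      branch 1.2 (add (e \land a)):
        (e \land a): α-rule — add e, a.
        ○ open, literals {a=1, b=0, d=0, e=1}.
  branch 2 (add b):
    × closes — contains both b and \lnot b.
2 branches closed, 1 open.
Each open branch fixes some atoms; the unmentioned ones are free. Counting distinct full assignments: branch {a=1, b=0, d=0, e=1} (c) contributes 2 new. Total: 2.

2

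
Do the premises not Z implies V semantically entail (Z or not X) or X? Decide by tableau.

Yes

Initial set: {(not Z implies V); not ((Z or not X) or X)}.
not ((Z or not X) or X): α-rule — add not (Z or not X), not X.
not (Z or not X): α-rule — add not Z, not not X.
× closes — contains both X and not X.
All 1 branch closes.
Every branch closed, so the premises entail the conclusion.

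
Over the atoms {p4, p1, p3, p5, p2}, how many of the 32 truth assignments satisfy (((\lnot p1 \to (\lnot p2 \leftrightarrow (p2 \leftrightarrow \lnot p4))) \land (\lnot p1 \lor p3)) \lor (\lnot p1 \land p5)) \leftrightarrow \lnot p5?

12

Initial set: {T ((((\lnot p1 \to (\lnot p2 \leftrightarrow (p2 \leftrightarrow \lnot p4))) \land (\lnot p1 \lor p3)) \lor (\lnot p1 \land p5)) \leftrightarrow \lnot p5)}.
T ((((\lnot p1 \to (\lnot p2 \leftrightarrow (p2 \leftrightarrow \lnot p4))) \land (\lnot p1 \lor p3)) \lor (\lnot p1 \land p5)) \leftrightarrow \lnot p5): β-rule — branch into T (((\lnot p1 \to (\lnot p2 \leftrightarrow (p2 \leftrightarrow \lnot p4))) \land (\lnot p1 \lor p3)) \lor (\lnot p1 \land p5)), T \lnot p5  //  F (((\lnot p1 \to (\lnot p2 \leftrightarrow (p2 \leftrightarrow \lnot p4))) \land (\lnot p1 \lor p3)) \lor (\lnot p1 \land p5)), F \lnot p5.
  branch 1 (add T (((\lnot p1 \to (\lnot p2 \leftrightarrow (p2 \leftrightarrow \lnot p4))) \land (\lnot p1 \lor p3)) \lor (\lnot p1 \land p5)), T \lnot p5):
    T (((\lnot p1 \to (\lnot p2 \leftrightarrow (p2 \leftrightarrow \lnot p4))) \land (\lnot p1 \lor p3)) \lor (\lnot p1 \land p5)): β-rule — branch into T ((\lnot p1 \to (\lnot p2 \leftrightarrow (p2 \leftrightarrow \lnot p4))) \land (\lnot p1 \lor p3))  //  T (\lnot p1 \land p5).
      branch 1.1 (add T ((\lnot p1 \to (\lnot p2 \leftrightarrow (p2 \leftrightarrow \lnot p4))) \land (\lnot p1 \lor p3))):
        T ((\lnot p1 \to (\lnot p2 \leftrightarrow (p2 \leftrightarrow \lnot p4))) \land (\lnot p1 \lor p3)): α-rule — add T (\lnot p1 \to (\lnot p2 \leftrightarrow (p2 \leftrightarrow \lnot p4))), T (\lnot p1 \lor p3).
        T (\lnot p1 \to (\lnot p2 \leftrightarrow (p2 \leftrightarrow \lnot p4))): β-rule — branch into F \lnot p1  //  T (\lnot p2 \leftrightarrow (p2 \leftrightarrow \lnot p4)).
          branch 1.1.1 (add F \lnot p1):
            T (\lnot p1 \lor p3): β-rule — branch into T \lnot p1  //  T p3.
              branch 1.1.1.1 (add T \lnot p1):
                × closes — contains both p1 and \lnot p1.
              branch 1.1.1.2 (add T p3):
                ○ open, literals {p1=T, p3=T, p5=F}.
          branch 1.1.2 (add T (\lnot p2 \leftrightarrow (p2 \leftrightarrow \lnot p4))):
            T (\lnot p1 \lor p3): β-rule — branch into T \lnot p1  //  T p3.
              branch 1.1.2.1 (add T \lnot p1):
                T (\lnot p2 \leftrightarrow (p2 \leftrightarrow \lnot p4)): β-rule — branch into T \lnot p2, T (p2 \leftrightarrow \lnot p4)  //  F \lnot p2, F (p2 \leftrightarrow \lnot p4).
                  branch 1.1.2.1.1 (add T \lnot p2, T (p2 \leftrightarrow \lnot p4)):
                    T (p2 \leftrightarrow \lnot p4): β-rule — branch into T p2, T \lnot p4  //  F p2, F \lnot p4.
                      branch 1.1.2.1.1.1 (add T p2, T \lnot p4):
                        × closes — contains both p2 and \lnot p2.
                      branch 1.1.2.1.1.2 (add F p2, F \lnot p4):
                        ○ open, literals {p1=F, p2=F, p4=T, p5=F}.
                  branch 1.1.2.1.2 (add F \lnot p2, F (p2 \leftrightarrow \lnot p4)):
                    F (p2 \leftrightarrow \lnot p4): β-rule — branch into T p2, F \lnot p4  //  F p2, T \lnot p4.
                      branch 1.1.2.1.2.1 (add T p2, F \lnot p4):
                        ○ open, literals {p1=F, p2=T, p4=T, p5=F}.
                      branch 1.1.2.1.2.2 (add F p2, T \lnot p4):
                        × closes — contains both p2 and \lnot p2.
              branch 1.1.2.2 (add T p3):
                T (\lnot p2 \leftrightarrow (p2 \leftrightarrow \lnot p4)): β-rule — branch into T \lnot p2, T (p2 \leftrightarrow \lnot p4)  //  F \lnot p2, F (p2 \leftrightarrow \lnot p4).
                  branch 1.1.2.2.1 (add T \lnot p2, T (p2 \leftrightarrow \lnot p4)):
                    T (p2 \leftrightarrow \lnot p4): β-rule — branch into T p2, T \lnot p4  //  F p2, F \lnot p4.
                      branch 1.1.2.2.1.1 (add T p2, T \lnot p4):
                        × closes — contains both p2 and \lnot p2.
                      branch 1.1.2.2.1.2 (add F p2, F \lnot p4):
                        ○ open, literals {p2=F, p3=T, p4=T, p5=F}.
                  branch 1.1.2.2.2 (add F \lnot p2, F (p2 \leftrightarrow \lnot p4)):
                    F (p2 \leftrightarrow \lnot p4): β-rule — branch into T p2, F \lnot p4  //  F p2, T \lnot p4.
                      branch 1.1.2.2.2.1 (add T p2, F \lnot p4):
                        ○ open, literals {p2=T, p3=T, p4=T, p5=F}.
                      branch 1.1.2.2.2.2 (add F p2, T \lnot p4):
                        × closes — contains both p2 and \lnot p2.
      branch 1.2 (add T (\lnot p1 \land p5)):
        T (\lnot p1 \land p5): α-rule — add T \lnot p1, T p5.
        × closes — contains both p5 and \lnot p5.
  branch 2 (add F (((\lnot p1 \to (\lnot p2 \leftrightarrow (p2 \leftrightarrow \lnot p4))) \land (\lnot p1 \lor p3)) \lor (\lnot p1 \land p5)), F \lnot p5):
    F (((\lnot p1 \to (\lnot p2 \leftrightarrow (p2 \leftrightarrow \lnot p4))) \land (\lnot p1 \lor p3)) \lor (\lnot p1 \land p5)): α-rule — add F ((\lnot p1 \to (\lnot p2 \leftrightarrow (p2 \leftrightarrow \lnot p4))) \land (\lnot p1 \lor p3)), F (\lnot p1 \land p5).
    F ((\lnot p1 \to (\lnot p2 \leftrightarrow (p2 \leftrightarrow \lnot p4))) \land (\lnot p1 \lor p3)): β-rule — branch into F (\lnot p1 \to (\lnot p2 \leftrightarrow (p2 \leftrightarrow \lnot p4)))  //  F (\lnot p1 \lor p3).
      branch 2.1 (add F (\lnot p1 \to (\lnot p2 \leftrightarrow (p2 \leftrightarrow \lnot p4)))):
        F (\lnot p1 \to (\lnot p2 \leftrightarrow (p2 \leftrightarrow \lnot p4))): α-rule — add T \lnot p1, F (\lnot p2 \leftrightarrow (p2 \leftrightarrow \lnot p4)).
        F (\lnot p1 \land p5): β-rule — branch into F \lnot p1  //  F p5.
          branch 2.1.1 (add F \lnot p1):
            × closes — contains both p1 and \lnot p1.
          branch 2.1.2 (add F p5):
            × closes — contains both p5 and \lnot p5.
      branch 2.2 (add F (\lnot p1 \lor p3)):
        F (\lnot p1 \lor p3): α-rule — add F \lnot p1, F p3.
        F (\lnot p1 \land p5): β-rule — branch into F \lnot p1  //  F p5.
          branch 2.2.1 (add F \lnot p1):
            ○ open, literals {p1=T, p3=F, p5=T}.
          branch 2.2.2 (add F p5):
            × closes — contains both p5 and \lnot p5.
9 branches closed, 6 open.
Each open branch fixes some atoms; the unmentioned ones are free. Counting distinct full assignments: branch {p1=T, p3=T, p5=F} (p4, p2) contributes 4 new; branch {p1=F, p2=F, p4=T, p5=F} (p3) contributes 2 new; branch {p1=F, p2=T, p4=T, p5=F} (p3) contributes 2 new; branch {p2=F, p3=T, p4=T, p5=F} (p1) contributes 0 new; branch {p2=T, p3=T, p4=T, p5=F} (p1) contributes 0 new; branch {p1=T, p3=F, p5=T} (p4, p2) contributes 4 new. Total: 12.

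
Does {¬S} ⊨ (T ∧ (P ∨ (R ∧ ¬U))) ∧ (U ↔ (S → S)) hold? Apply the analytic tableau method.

No

Initial set: {T ¬S; F ((T ∧ (P ∨ (R ∧ ¬U))) ∧ (U ↔ (S → S)))}.
F ((T ∧ (P ∨ (R ∧ ¬U))) ∧ (U ↔ (S → S))): β-rule — branch into F (T ∧ (P ∨ (R ∧ ¬U)))  //  F (U ↔ (S → S)).
  branch 1 (add F (T ∧ (P ∨ (R ∧ ¬U)))):
    F (T ∧ (P ∨ (R ∧ ¬U))): β-rule — branch into F T  //  F (P ∨ (R ∧ ¬U)).
      branch 1.1 (add F T):
        ○ open, literals {S=0, T=0}.
      branch 1.2 (add F (P ∨ (R ∧ ¬U))):
        F (P ∨ (R ∧ ¬U)): α-rule — add F P, F (R ∧ ¬U).
        F (R ∧ ¬U): β-rule — branch into F R  //  F ¬U.
          branch 1.2.1 (add F R):
            ○ open, literals {P=0, R=0, S=0}.
          branch 1.2.2 (add F ¬U):
            ○ open, literals {P=0, S=0, U=1}.
  branch 2 (add F (U ↔ (S → S))):
    F (U ↔ (S → S)): β-rule — branch into T U, F (S → S)  //  F U, T (S → S).
      branch 2.1 (add T U, F (S → S)):
        F (S → S): α-rule — add T S, F S.
        × closes — contains both S and ¬S.
      branch 2.2 (add F U, T (S → S)):
        T (S → S): β-rule — branch into F S  //  T S.
          branch 2.2.1 (add F S):
            ○ open, literals {S=0, U=0}.
          branch 2.2.2 (add T S):
            × closes — contains both S and ¬S.
2 branches closed, 4 open.
An open branch gives a countermodel: S=0, T=0 (unmentioned atoms arbitrary); the premises hold there but the conclusion fails.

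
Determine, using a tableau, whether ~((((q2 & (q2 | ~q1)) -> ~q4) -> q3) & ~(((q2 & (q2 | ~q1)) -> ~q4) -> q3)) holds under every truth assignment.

Valid

Assume the negation and expand:
Initial set: {~~((((q2 & (q2 | ~q1)) -> ~q4) -> q3) & ~(((q2 & (q2 | ~q1)) -> ~q4) -> q3))}.
~~((((q2 & (q2 | ~q1)) -> ~q4) -> q3) & ~(((q2 & (q2 | ~q1)) -> ~q4) -> q3)): α-rule — add (((q2 & (q2 | ~q1)) -> ~q4) -> q3), ~(((q2 & (q2 | ~q1)) -> ~q4) -> q3).
~(((q2 & (q2 | ~q1)) -> ~q4) -> q3): α-rule — add ((q2 & (q2 | ~q1)) -> ~q4), ~q3.
(((q2 & (q2 | ~q1)) -> ~q4) -> q3): β-rule — branch into ~((q2 & (q2 | ~q1)) -> ~q4)  //  q3.
  branch 1 (add ~((q2 & (q2 | ~q1)) -> ~q4)):
    ~((q2 & (q2 | ~q1)) -> ~q4): α-rule — add (q2 & (q2 | ~q1)), ~~q4.
    (q2 & (q2 | ~q1)): α-rule — add q2, (q2 | ~q1).
    ((q2 & (q2 | ~q1)) -> ~q4): β-rule — branch into ~(q2 & (q2 | ~q1))  //  ~q4.
      branch 1.1 (add ~(q2 & (q2 | ~q1))):
        (q2 | ~q1): β-rule — branch into q2  //  ~q1.
          branch 1.1.1 (add q2):
            ~(q2 & (q2 | ~q1)): β-rule — branch into ~q2  //  ~(q2 | ~q1).
              branch 1.1.1.1 (add ~q2):
                × closes — contains both q2 and ~q2.
              branch 1.1.1.2 (add ~(q2 | ~q1)):
                ~(q2 | ~q1): α-rule — add ~q2, ~~q1.
                × closes — contains both q2 and ~q2.
          branch 1.1.2 (add ~q1):
            ~(q2 & (q2 | ~q1)): β-rule — branch into ~q2  //  ~(q2 | ~q1).
              branch 1.1.2.1 (add ~q2):
                × closes — contains both q2 and ~q2.
              branch 1.1.2.2 (add ~(q2 | ~q1)):
                ~(q2 | ~q1): α-rule — add ~q2, ~~q1.
                × closes — contains both q2 and ~q2.
      branch 1.2 (add ~q4):
        × closes — contains both q4 and ~q4.
  branch 2 (add q3):
    × closes — contains both q3 and ~q3.
All 6 branches close.
Every branch closed, so the negation is unsatisfiable and the formula is valid.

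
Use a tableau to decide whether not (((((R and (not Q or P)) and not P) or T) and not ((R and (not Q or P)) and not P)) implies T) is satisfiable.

Initial set: {not (((((R and (not Q or P)) and not P) or T) and not ((R and (not Q or P)) and not P)) implies T)}.
not (((((R and (not Q or P)) and not P) or T) and not ((R and (not Q or P)) and not P)) implies T): α-rule — add ((((R and (not Q or P)) and not P) or T) and not ((R and (not Q or P)) and not P)), not T.
((((R and (not Q or P)) and not P) or T) and not ((R and (not Q or P)) and not P)): α-rule — add (((R and (not Q or P)) and not P) or T), not ((R and (not Q or P)) and not P).
(((R and (not Q or P)) and not P) or T): β-rule — branch into ((R and (not Q or P)) and not P)  //  T.
  branch 1 (add ((R and (not Q or P)) and not P)):
    ((R and (not Q or P)) and not P): α-rule — add (R and (not Q or P)), not P.
    (R and (not Q or P)): α-rule — add R, (not Q or P).
    not ((R and (not Q or P)) and not P): β-rule — branch into not (R and (not Q or P))  //  not not P.
      branch 1.1 (add not (R and (not Q or P))):
        (not Q or P): β-rule — branch into not Q  //  P.
          branch 1.1.1 (add not Q):
            not (R and (not Q or P)): β-rule — branch into not R  //  not (not Q or P).
              branch 1.1.1.1 (add not R):
                × closes — contains both R and not R.
              branch 1.1.1.2 (add not (not Q or P)):
                not (not Q or P): α-rule — add not not Q, not P.
                × closes — contains both Q and not Q.
          branch 1.1.2 (add P):
            × closes — contains both P and not P.
      branch 1.2 (add not not P):
        × closes — contains both P and not P.
  branch 2 (add T):
    × closes — contains both T and not T.
All 5 branches close.
Every branch closed; the formula is unsatisfiable.

Unsatisfiable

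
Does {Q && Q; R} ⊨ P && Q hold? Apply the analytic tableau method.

No

Initial set: {(Q && Q); R; !(P && Q)}.
(Q && Q): α-rule — add Q, Q.
!(P && Q): β-rule — branch into !P  //  !Q.
  branch 1 (add !P):
    ○ open, literals {P=0, Q=1, R=1}.
  branch 2 (add !Q):
    × closes — contains both Q and !Q.
1 branch closed, 1 open.
An open branch gives a countermodel: P=0, Q=1, R=1 (unmentioned atoms arbitrary); the premises hold there but the conclusion fails.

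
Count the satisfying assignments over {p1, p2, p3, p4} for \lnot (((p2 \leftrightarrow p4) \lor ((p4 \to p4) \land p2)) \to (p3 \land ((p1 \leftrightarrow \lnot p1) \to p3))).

6

Initial set: {\lnot (((p2 \leftrightarrow p4) \lor ((p4 \to p4) \land p2)) \to (p3 \land ((p1 \leftrightarrow \lnot p1) \to p3)))}.
\lnot (((p2 \leftrightarrow p4) \lor ((p4 \to p4) \land p2)) \to (p3 \land ((p1 \leftrightarrow \lnot p1) \to p3))): α-rule — add ((p2 \leftrightarrow p4) \lor ((p4 \to p4) \land p2)), \lnot (p3 \land ((p1 \leftrightarrow \lnot p1) \to p3)).
((p2 \leftrightarrow p4) \lor ((p4 \to p4) \land p2)): β-rule — branch into (p2 \leftrightarrow p4)  //  ((p4 \to p4) \land p2).
  branch 1 (add (p2 \leftrightarrow p4)):
    \lnot (p3 \land ((p1 \leftrightarrow \lnot p1) \to p3)): β-rule — branch into \lnot p3  //  \lnot ((p1 \leftrightarrow \lnot p1) \to p3).
      branch 1.1 (add \lnot p3):
        (p2 \leftrightarrow p4): β-rule — branch into p2, p4  //  \lnot p2, \lnot p4.
          branch 1.1.1 (add p2, p4):
            ○ open, literals {p2=T, p3=F, p4=T}.
          branch 1.1.2 (add \lnot p2, \lnot p4):
            ○ open, literals {p2=F, p3=F, p4=F}.
      branch 1.2 (add \lnot ((p1 \leftrightarrow \lnot p1) \to p3)):
        \lnot ((p1 \leftrightarrow \lnot p1) \to p3): α-rule — add (p1 \leftrightarrow \lnot p1), \lnot p3.
        (p2 \leftrightarrow p4): β-rule — branch into p2, p4  //  \lnot p2, \lnot p4.
          branch 1.2.1 (add p2, p4):
            (p1 \leftrightarrow \lnot p1): β-rule — branch into p1, \lnot p1  //  \lnot p1, \lnot \lnot p1.
              branch 1.2.1.1 (add p1, \lnot p1):
                × closes — contains both p1 and \lnot p1.
              branch 1.2.1.2 (add \lnot p1, \lnot \lnot p1):
                × closes — contains both p1 and \lnot p1.
          branch 1.2.2 (add \lnot p2, \lnot p4):
            (p1 \leftrightarrow \lnot p1): β-rule — branch into p1, \lnot p1  //  \lnot p1, \lnot \lnot p1.
              branch 1.2.2.1 (add p1, \lnot p1):
                × closes — contains both p1 and \lnot p1.
              branch 1.2.2.2 (add \lnot p1, \lnot \lnot p1):
                × closes — contains both p1 and \lnot p1.
  branch 2 (add ((p4 \to p4) \land p2)):
    ((p4 \to p4) \land p2): α-rule — add (p4 \to p4), p2.
    \lnot (p3 \land ((p1 \leftrightarrow \lnot p1) \to p3)): β-rule — branch into \lnot p3  //  \lnot ((p1 \leftrightarrow \lnot p1) \to p3).
      branch 2.1 (add \lnot p3):
        (p4 \to p4): β-rule — branch into \lnot p4  //  p4.
          branch 2.1.1 (add \lnot p4):
            ○ open, literals {p2=T, p3=F, p4=F}.
          branch 2.1.2 (add p4):
            ○ open, literals {p2=T, p3=F, p4=T}.
      branch 2.2 (add \lnot ((p1 \leftrightarrow \lnot p1) \to p3)):
        \lnot ((p1 \leftrightarrow \lnot p1) \to p3): α-rule — add (p1 \leftrightarrow \lnot p1), \lnot p3.
        (p4 \to p4): β-rule — branch into \lnot p4  //  p4.
          branch 2.2.1 (add \lnot p4):
            (p1 \leftrightarrow \lnot p1): β-rule — branch into p1, \lnot p1  //  \lnot p1, \lnot \lnot p1.
              branch 2.2.1.1 (add p1, \lnot p1):
                × closes — contains both p1 and \lnot p1.
              branch 2.2.1.2 (add \lnot p1, \lnot \lnot p1):
                × closes — contains both p1 and \lnot p1.
          branch 2.2.2 (add p4):
            (p1 \leftrightarrow \lnot p1): β-rule — branch into p1, \lnot p1  //  \lnot p1, \lnot \lnot p1.
              branch 2.2.2.1 (add p1, \lnot p1):
                × closes — contains both p1 and \lnot p1.
              branch 2.2.2.2 (add \lnot p1, \lnot \lnot p1):
                × closes — contains both p1 and \lnot p1.
8 branches closed, 4 open.
Each open branch fixes some atoms; the unmentioned ones are free. Counting distinct full assignments: branch {p2=T, p3=F, p4=T} (p1) contributes 2 new; branch {p2=F, p3=F, p4=F} (p1) contributes 2 new; branch {p2=T, p3=F, p4=F} (p1) contributes 2 new; branch {p2=T, p3=F, p4=T} (p1) contributes 0 new. Total: 6.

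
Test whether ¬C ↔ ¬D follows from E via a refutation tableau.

Initial set: {E; ¬(¬C ↔ ¬D)}.
¬(¬C ↔ ¬D): β-rule — branch into ¬C, ¬¬D  //  ¬¬C, ¬D.
  branch 1 (add ¬C, ¬¬D):
    ○ open, literals {C=0, D=1, E=1}.
  branch 2 (add ¬¬C, ¬D):
    ○ open, literals {C=1, D=0, E=1}.
0 branches closed, 2 open.
An open branch gives a countermodel: C=0, D=1, E=1 (unmentioned atoms arbitrary); the premises hold there but the conclusion fails.

No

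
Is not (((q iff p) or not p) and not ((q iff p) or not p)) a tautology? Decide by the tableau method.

Assume the negation and expand:
Initial set: {not not (((q iff p) or not p) and not ((q iff p) or not p))}.
not not (((q iff p) or not p) and not ((q iff p) or not p)): α-rule — add ((q iff p) or not p), not ((q iff p) or not p).
not ((q iff p) or not p): α-rule — add not (q iff p), not not p.
((q iff p) or not p): β-rule — branch into (q iff p)  //  not p.
  branch 1 (add (q iff p)):
    not (q iff p): β-rule — branch into q, not p  //  not q, p.
      branch 1.1 (add q, not p):
        × closes — contains both p and not p.
      branch 1.2 (add not q, p):
        (q iff p): β-rule — branch into q, p  //  not q, not p.
          branch 1.2.1 (add q, p):
            × closes — contains both q and not q.
          branch 1.2.2 (add not q, not p):
            × closes — contains both p and not p.
  branch 2 (add not p):
    × closes — contains both p and not p.
All 4 branches close.
Every branch closed, so the negation is unsatisfiable and the formula is valid.

Valid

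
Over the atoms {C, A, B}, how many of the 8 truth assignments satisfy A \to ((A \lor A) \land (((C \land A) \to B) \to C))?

Initial set: {T (A \to ((A \lor A) \land (((C \land A) \to B) \to C)))}.
T (A \to ((A \lor A) \land (((C \land A) \to B) \to C))): β-rule — branch into F A  //  T ((A \lor A) \land (((C \land A) \to B) \to C)).
  branch 1 (add F A):
    ○ open, literals {A=F}.
  branch 2 (add T ((A \lor A) \land (((C \land A) \to B) \to C))):
    T ((A \lor A) \land (((C \land A) \to B) \to C)): α-rule — add T (A \lor A), T (((C \land A) \to B) \to C).
    T (A \lor A): β-rule — branch into T A  //  T A.
      branch 2.1 (add T A):
        T (((C \land A) \to B) \to C): β-rule — branch into F ((C \land A) \to B)  //  T C.
          branch 2.1.1 (add F ((C \land A) \to B)):
            F ((C \land A) \to B): α-rule — add T (C \land A), F B.
            T (C \land A): α-rule — add T C, T A.
            ○ open, literals {A=T, B=F, C=T}.
          branch 2.1.2 (add T C):
            ○ open, literals {A=T, C=T}.
      branch 2.2 (add T A):
        T (((C \land A) \to B) \to C): β-rule — branch into F ((C \land A) \to B)  //  T C.
          branch 2.2.1 (add F ((C \land A) \to B)):
            F ((C \land A) \to B): α-rule — add T (C \land A), F B.
            T (C \land A): α-rule — add T C, T A.
            ○ open, literals {A=T, B=F, C=T}.
          branch 2.2.2 (add T C):
            ○ open, literals {A=T, C=T}.
0 branches closed, 5 open.
Each open branch fixes some atoms; the unmentioned ones are free. Counting distinct full assignments: branch {A=F} (C, B) contributes 4 new; branch {A=T, B=F, C=T} (none free) contributes 1 new; branch {A=T, C=T} (B) contributes 1 new; branch {A=T, B=F, C=T} (none free) contributes 0 new; branch {A=T, C=T} (B) contributes 0 new. Total: 6.

6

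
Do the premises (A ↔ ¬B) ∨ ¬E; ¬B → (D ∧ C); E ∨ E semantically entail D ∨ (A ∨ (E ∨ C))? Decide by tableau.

Initial set: {((A ↔ ¬B) ∨ ¬E); (¬B → (D ∧ C)); (E ∨ E); ¬(D ∨ (A ∨ (E ∨ C)))}.
¬(D ∨ (A ∨ (E ∨ C))): α-rule — add ¬D, ¬(A ∨ (E ∨ C)).
¬(A ∨ (E ∨ C)): α-rule — add ¬A, ¬(E ∨ C).
¬(E ∨ C): α-rule — add ¬E, ¬C.
((A ↔ ¬B) ∨ ¬E): β-rule — branch into (A ↔ ¬B)  //  ¬E.
  branch 1 (add (A ↔ ¬B)):
    (¬B → (D ∧ C)): β-rule — branch into ¬¬B  //  (D ∧ C).
      branch 1.1 (add ¬¬B):
        (E ∨ E): β-rule — branch into E  //  E.
          branch 1.1.1 (add E):
            × closes — contains both E and ¬E.
          branch 1.1.2 (add E):
            × closes — contains both E and ¬E.
      branch 1.2 (add (D ∧ C)):
        (D ∧ C): α-rule — add D, C.
        × closes — contains both D and ¬D.
  branch 2 (add ¬E):
    (¬B → (D ∧ C)): β-rule — branch into ¬¬B  //  (D ∧ C).
      branch 2.1 (add ¬¬B):
        (E ∨ E): β-rule — branch into E  //  E.
          branch 2.1.1 (add E):
            × closes — contains both E and ¬E.
          branch 2.1.2 (add E):
            × closes — contains both E and ¬E.
      branch 2.2 (add (D ∧ C)):
        (D ∧ C): α-rule — add D, C.
        × closes — contains both D and ¬D.
All 6 branches close.
Every branch closed, so the premises entail the conclusion.

Yes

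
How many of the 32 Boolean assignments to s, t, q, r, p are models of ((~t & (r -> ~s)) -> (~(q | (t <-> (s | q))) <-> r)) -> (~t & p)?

11

Initial set: {T (((~t & (r -> ~s)) -> (~(q | (t <-> (s | q))) <-> r)) -> (~t & p))}.
T (((~t & (r -> ~s)) -> (~(q | (t <-> (s | q))) <-> r)) -> (~t & p)): β-rule — branch into F ((~t & (r -> ~s)) -> (~(q | (t <-> (s | q))) <-> r))  //  T (~t & p).
  branch 1 (add F ((~t & (r -> ~s)) -> (~(q | (t <-> (s | q))) <-> r))):
    F ((~t & (r -> ~s)) -> (~(q | (t <-> (s | q))) <-> r)): α-rule — add T (~t & (r -> ~s)), F (~(q | (t <-> (s | q))) <-> r).
    T (~t & (r -> ~s)): α-rule — add T ~t, T (r -> ~s).
    F (~(q | (t <-> (s | q))) <-> r): β-rule — branch into T ~(q | (t <-> (s | q))), F r  //  F ~(q | (t <-> (s | q))), T r.
      branch 1.1 (add T ~(q | (t <-> (s | q))), F r):
        T ~(q | (t <-> (s | q))): α-rule — add F q, F (t <-> (s | q)).
        T (r -> ~s): β-rule — branch into F r  //  T ~s.
          branch 1.1.1 (add F r):
            F (t <-> (s | q)): β-rule — branch into T t, F (s | q)  //  F t, T (s | q).
              branch 1.1.1.1 (add T t, F (s | q)):
                × closes — contains both t and ~t.
              branch 1.1.1.2 (add F t, T (s | q)):
                T (s | q): β-rule — branch into T s  //  T q.
                  branch 1.1.1.2.1 (add T s):
                    ○ open, literals {q=false, r=false, s=true, t=false}.
                  branch 1.1.1.2.2 (add T q):
                    × closes — contains both q and ~q.
          branch 1.1.2 (add T ~s):
            F (t <-> (s | q)): β-rule — branch into T t, F (s | q)  //  F t, T (s | q).
              branch 1.1.2.1 (add T t, F (s | q)):
                × closes — contains both t and ~t.
              branch 1.1.2.2 (add F t, T (s | q)):
                T (s | q): β-rule — branch into T s  //  T q.
                  branch 1.1.2.2.1 (add T s):
                    × closes — contains both s and ~s.
                  branch 1.1.2.2.2 (add T q):
                    × closes — contains both q and ~q.
      branch 1.2 (add F ~(q | (t <-> (s | q))), T r):
        T (r -> ~s): β-rule — branch into F r  //  T ~s.
          branch 1.2.1 (add F r):
            × closes — contains both r and ~r.
          branch 1.2.2 (add T ~s):
            F ~(q | (t <-> (s | q))): β-rule — branch into T q  //  T (t <-> (s | q)).
              branch 1.2.2.1 (add T q):
                ○ open, literals {q=true, r=true, s=false, t=false}.
              branch 1.2.2.2 (add T (t <-> (s | q))):
                T (t <-> (s | q)): β-rule — branch into T t, T (s | q)  //  F t, F (s | q).
                  branch 1.2.2.2.1 (add T t, T (s | q)):
                    × closes — contains both t and ~t.
                  branch 1.2.2.2.2 (add F t, F (s | q)):
                    F (s | q): α-rule — add F s, F q.
                    ○ open, literals {q=false, r=true, s=false, t=false}.
  branch 2 (add T (~t & p)):
    T (~t & p): α-rule — add T ~t, T p.
    ○ open, literals {p=true, t=false}.
7 branches closed, 4 open.
Each open branch fixes some atoms; the unmentioned ones are free. Counting distinct full assignments: branch {q=false, r=false, s=true, t=false} (p) contributes 2 new; branch {q=true, r=true, s=false, t=false} (p) contributes 2 new; branch {q=false, r=true, s=false, t=false} (p) contributes 2 new; branch {p=true, t=false} (s, q, r) contributes 5 new. Total: 11.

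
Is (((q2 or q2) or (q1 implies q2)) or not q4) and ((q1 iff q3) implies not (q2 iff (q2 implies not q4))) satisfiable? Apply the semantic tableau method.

Satisfiable

Initial set: {((((q2 or q2) or (q1 implies q2)) or not q4) and ((q1 iff q3) implies not (q2 iff (q2 implies not q4))))}.
((((q2 or q2) or (q1 implies q2)) or not q4) and ((q1 iff q3) implies not (q2 iff (q2 implies not q4)))): α-rule — add (((q2 or q2) or (q1 implies q2)) or not q4), ((q1 iff q3) implies not (q2 iff (q2 implies not q4))).
(((q2 or q2) or (q1 implies q2)) or not q4): β-rule — branch into ((q2 or q2) or (q1 implies q2))  //  not q4.
  branch 1 (add ((q2 or q2) or (q1 implies q2))):
    ((q1 iff q3) implies not (q2 iff (q2 implies not q4))): β-rule — branch into not (q1 iff q3)  //  not (q2 iff (q2 implies not q4)).
      branch 1.1 (add not (q1 iff q3)):
        ((q2 or q2) or (q1 implies q2)): β-rule — branch into (q2 or q2)  //  (q1 implies q2).
          branch 1.1.1 (add (q2 or q2)):
            not (q1 iff q3): β-rule — branch into q1, not q3  //  not q1, q3.
              branch 1.1.1.1 (add q1, not q3):
                (q2 or q2): β-rule — branch into q2  //  q2.
                  branch 1.1.1.1.1 (add q2):
                    ○ open, literals {q1=1, q2=1, q3=0}.
                  branch 1.1.1.1.2 (add q2):
                    ○ open, literals {q1=1, q2=1, q3=0}.
              branch 1.1.1.2 (add not q1, q3):
                (q2 or q2): β-rule — branch into q2  //  q2.
                  branch 1.1.1.2.1 (add q2):
                    ○ open, literals {q1=0, q2=1, q3=1}.
                  branch 1.1.1.2.2 (add q2):
                    ○ open, literals {q1=0, q2=1, q3=1}.
          branch 1.1.2 (add (q1 implies q2)):
            not (q1 iff q3): β-rule — branch into q1, not q3  //  not q1, q3.
              branch 1.1.2.1 (add q1, not q3):
                (q1 implies q2): β-rule — branch into not q1  //  q2.
                  branch 1.1.2.1.1 (add not q1):
                    × closes — contains both q1 and not q1.
                  branch 1.1.2.1.2 (add q2):
                    ○ open, literals {q1=1, q2=1, q3=0}.
              branch 1.1.2.2 (add not q1, q3):
                (q1 implies q2): β-rule — branch into not q1  //  q2.
                  branch 1.1.2.2.1 (add not q1):
                    ○ open, literals {q1=0, q3=1}.
                  branch 1.1.2.2.2 (add q2):
                    ○ open, literals {q1=0, q2=1, q3=1}.
      branch 1.2 (add not (q2 iff (q2 implies not q4))):
        ((q2 or q2) or (q1 implies q2)): β-rule — branch into (q2 or q2)  //  (q1 implies q2).
          branch 1.2.1 (add (q2 or q2)):
            not (q2 iff (q2 implies not q4)): β-rule — branch into q2, not (q2 implies not q4)  //  not q2, (q2 implies not q4).
              branch 1.2.1.1 (add q2, not (q2 implies not q4)):
                not (q2 implies not q4): α-rule — add q2, not not q4.
                (q2 or q2): β-rule — branch into q2  //  q2.
                  branch 1.2.1.1.1 (add q2):
                    ○ open, literals {q2=1, q4=1}.
                  branch 1.2.1.1.2 (add q2):
                    ○ open, literals {q2=1, q4=1}.
              branch 1.2.1.2 (add not q2, (q2 implies not q4)):
                (q2 or q2): β-rule — branch into q2  //  q2.
                  branch 1.2.1.2.1 (add q2):
                    × closes — contains both q2 and not q2.
                  branch 1.2.1.2.2 (add q2):
                    × closes — contains both q2 and not q2.
          branch 1.2.2 (add (q1 implies q2)):
            not (q2 iff (q2 implies not q4)): β-rule — branch into q2, not (q2 implies not q4)  //  not q2, (q2 implies not q4).
              branch 1.2.2.1 (add q2, not (q2 implies not q4)):
                not (q2 implies not q4): α-rule — add q2, not not q4.
                (q1 implies q2): β-rule — branch into not q1  //  q2.
                  branch 1.2.2.1.1 (add not q1):
                    ○ open, literals {q1=0, q2=1, q4=1}.
                  branch 1.2.2.1.2 (add q2):
                    ○ open, literals {q2=1, q4=1}.
              branch 1.2.2.2 (add not q2, (q2 implies not q4)):
                (q1 implies q2): β-rule — branch into not q1  //  q2.
                  branch 1.2.2.2.1 (add not q1):
                    (q2 implies not q4): β-rule — branch into not q2  //  not q4.
                      branch 1.2.2.2.1.1 (add not q2):
                        ○ open, literals {q1=0, q2=0}.
                      branch 1.2.2.2.1.2 (add not q4):
                        ○ open, literals {q1=0, q2=0, q4=0}.
                  branch 1.2.2.2.2 (add q2):
                    × closes — contains both q2 and not q2.
  branch 2 (add not q4):
    ((q1 iff q3) implies not (q2 iff (q2 implies not q4))): β-rule — branch into not (q1 iff q3)  //  not (q2 iff (q2 implies not q4)).
      branch 2.1 (add not (q1 iff q3)):
        not (q1 iff q3): β-rule — branch into q1, not q3  //  not q1, q3.
          branch 2.1.1 (add q1, not q3):
            ○ open, literals {q1=1, q3=0, q4=0}.
          branch 2.1.2 (add not q1, q3):
            ○ open, literals {q1=0, q3=1, q4=0}.
      branch 2.2 (add not (q2 iff (q2 implies not q4))):
        not (q2 iff (q2 implies not q4)): β-rule — branch into q2, not (q2 implies not q4)  //  not q2, (q2 implies not q4).
          branch 2.2.1 (add q2, not (q2 implies not q4)):
            not (q2 implies not q4): α-rule — add q2, not not q4.
            × closes — contains both q4 and not q4.
          branch 2.2.2 (add not q2, (q2 implies not q4)):
            (q2 implies not q4): β-rule — branch into not q2  //  not q4.
              branch 2.2.2.1 (add not q2):
                ○ open, literals {q2=0, q4=0}.
              branch 2.2.2.2 (add not q4):
                ○ open, literals {q2=0, q4=0}.
5 branches closed, 17 open.
An open branch gives a satisfying assignment: q1=1, q2=1, q3=0.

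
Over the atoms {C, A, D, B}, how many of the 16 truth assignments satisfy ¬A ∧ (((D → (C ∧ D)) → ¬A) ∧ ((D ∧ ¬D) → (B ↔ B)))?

8

Initial set: {T (¬A ∧ (((D → (C ∧ D)) → ¬A) ∧ ((D ∧ ¬D) → (B ↔ B))))}.
T (¬A ∧ (((D → (C ∧ D)) → ¬A) ∧ ((D ∧ ¬D) → (B ↔ B)))): α-rule — add T ¬A, T (((D → (C ∧ D)) → ¬A) ∧ ((D ∧ ¬D) → (B ↔ B))).
T (((D → (C ∧ D)) → ¬A) ∧ ((D ∧ ¬D) → (B ↔ B))): α-rule — add T ((D → (C ∧ D)) → ¬A), T ((D ∧ ¬D) → (B ↔ B)).
T ((D → (C ∧ D)) → ¬A): β-rule — branch into F (D → (C ∧ D))  //  T ¬A.
  branch 1 (add F (D → (C ∧ D))):
    F (D → (C ∧ D)): α-rule — add T D, F (C ∧ D).
    T ((D ∧ ¬D) → (B ↔ B)): β-rule — branch into F (D ∧ ¬D)  //  T (B ↔ B).
      branch 1.1 (add F (D ∧ ¬D)):
        F (C ∧ D): β-rule — branch into F C  //  F D.
          branch 1.1.1 (add F C):
            F (D ∧ ¬D): β-rule — branch into F D  //  F ¬D.
              branch 1.1.1.1 (add F D):
                × closes — contains both D and ¬D.
              branch 1.1.1.2 (add F ¬D):
                ○ open, literals {A=F, C=F, D=T}.
          branch 1.1.2 (add F D):
            × closes — contains both D and ¬D.
      branch 1.2 (add T (B ↔ B)):
        F (C ∧ D): β-rule — branch into F C  //  F D.
          branch 1.2.1 (add F C):
            T (B ↔ B): β-rule — branch into T B, T B  //  F B, F B.
              branch 1.2.1.1 (add T B, T B):
                ○ open, literals {A=F, B=T, C=F, D=T}.
              branch 1.2.1.2 (add F B, F B):
                ○ open, literals {A=F, B=F, C=F, D=T}.
          branch 1.2.2 (add F D):
            × closes — contains both D and ¬D.
  branch 2 (add T ¬A):
    T ((D ∧ ¬D) → (B ↔ B)): β-rule — branch into F (D ∧ ¬D)  //  T (B ↔ B).
      branch 2.1 (add F (D ∧ ¬D)):
        F (D ∧ ¬D): β-rule — branch into F D  //  F ¬D.
          branch 2.1.1 (add F D):
            ○ open, literals {A=F, D=F}.
          branch 2.1.2 (add F ¬D):
            ○ open, literals {A=F, D=T}.
      branch 2.2 (add T (B ↔ B)):
        T (B ↔ B): β-rule — branch into T B, T B  //  F B, F B.
          branch 2.2.1 (add T B, T B):
            ○ open, literals {A=F, B=T}.
          branch 2.2.2 (add F B, F B):
            ○ open, literals {A=F, B=F}.
3 branches closed, 7 open.
Each open branch fixes some atoms; the unmentioned ones are free. Counting distinct full assignments: branch {A=F, C=F, D=T} (B) contributes 2 new; branch {A=F, B=T, C=F, D=T} (none free) contributes 0 new; branch {A=F, B=F, C=F, D=T} (none free) contributes 0 new; branch {A=F, D=F} (C, B) contributes 4 new; branch {A=F, D=T} (C, B) contributes 2 new; branch {A=F, B=T} (C, D) contributes 0 new; branch {A=F, B=F} (C, D) contributes 0 new. Total: 8.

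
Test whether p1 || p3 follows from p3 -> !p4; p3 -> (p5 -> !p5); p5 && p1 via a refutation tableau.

Initial set: {T (p3 -> !p4); T (p3 -> (p5 -> !p5)); T (p5 && p1); F (p1 || p3)}.
T (p5 && p1): α-rule — add T p5, T p1.
F (p1 || p3): α-rule — add F p1, F p3.
× closes — contains both p1 and !p1.
All 1 branch closes.
Every branch closed, so the premises entail the conclusion.

Yes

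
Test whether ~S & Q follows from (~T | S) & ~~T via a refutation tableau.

No

Initial set: {T ((~T | S) & ~~T); F (~S & Q)}.
T ((~T | S) & ~~T): α-rule — add T (~T | S), T ~~T.
T ~~T: drop double negation, giving T T.
F (~S & Q): β-rule — branch into F ~S  //  F Q.
  branch 1 (add F ~S):
    T (~T | S): β-rule — branch into T ~T  //  T S.
      branch 1.1 (add T ~T):
        × closes — contains both T and ~T.
      branch 1.2 (add T S):
        ○ open, literals {S=true, T=true}.
  branch 2 (add F Q):
    T (~T | S): β-rule — branch into T ~T  //  T S.
      branch 2.1 (add T ~T):
        × closes — contains both T and ~T.
      branch 2.2 (add T S):
        ○ open, literals {Q=false, S=true, T=true}.
2 branches closed, 2 open.
An open branch gives a countermodel: S=true, T=true (unmentioned atoms arbitrary); the premises hold there but the conclusion fails.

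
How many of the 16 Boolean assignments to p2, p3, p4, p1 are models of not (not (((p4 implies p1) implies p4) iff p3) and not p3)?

12

Initial set: {not (not (((p4 implies p1) implies p4) iff p3) and not p3)}.
not (not (((p4 implies p1) implies p4) iff p3) and not p3): β-rule — branch into not not (((p4 implies p1) implies p4) iff p3)  //  not not p3.
  branch 1 (add not not (((p4 implies p1) implies p4) iff p3)):
    not not (((p4 implies p1) implies p4) iff p3): β-rule — branch into ((p4 implies p1) implies p4), p3  //  not ((p4 implies p1) implies p4), not p3.
      branch 1.1 (add ((p4 implies p1) implies p4), p3):
        ((p4 implies p1) implies p4): β-rule — branch into not (p4 implies p1)  //  p4.
          branch 1.1.1 (add not (p4 implies p1)):
            not (p4 implies p1): α-rule — add p4, not p1.
            ○ open, literals {p1=0, p3=1, p4=1}.
          branch 1.1.2 (add p4):
            ○ open, literals {p3=1, p4=1}.
      branch 1.2 (add not ((p4 implies p1) implies p4), not p3):
        not ((p4 implies p1) implies p4): α-rule — add (p4 implies p1), not p4.
        (p4 implies p1): β-rule — branch into not p4  //  p1.
          branch 1.2.1 (add not p4):
            ○ open, literals {p3=0, p4=0}.
          branch 1.2.2 (add p1):
            ○ open, literals {p1=1, p3=0, p4=0}.
  branch 2 (add not not p3):
    ○ open, literals {p3=1}.
0 branches closed, 5 open.
Each open branch fixes some atoms; the unmentioned ones are free. Counting distinct full assignments: branch {p1=0, p3=1, p4=1} (p2) contributes 2 new; branch {p3=1, p4=1} (p2, p1) contributes 2 new; branch {p3=0, p4=0} (p2, p1) contributes 4 new; branch {p1=1, p3=0, p4=0} (p2) contributes 0 new; branch {p3=1} (p2, p4, p1) contributes 4 new. Total: 12.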